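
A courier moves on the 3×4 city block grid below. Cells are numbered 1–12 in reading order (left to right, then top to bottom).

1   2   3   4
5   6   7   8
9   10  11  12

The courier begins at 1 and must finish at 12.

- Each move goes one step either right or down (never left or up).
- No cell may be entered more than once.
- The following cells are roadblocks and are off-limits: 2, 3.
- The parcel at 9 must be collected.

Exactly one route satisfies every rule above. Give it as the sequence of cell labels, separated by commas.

1, 5, 9, 10, 11, 12

Moves only go right or down, so the column and row indices never decrease.
Route from 1: down 2 to 9, right 3 to 12 — 5 moves in all.
Check: all required cells visited.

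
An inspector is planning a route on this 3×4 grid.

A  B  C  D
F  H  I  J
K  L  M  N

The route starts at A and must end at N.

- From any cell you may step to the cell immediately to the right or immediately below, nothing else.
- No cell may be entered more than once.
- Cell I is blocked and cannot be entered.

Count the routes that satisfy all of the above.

A right/down-only route from A to N makes exactly 2 down-moves and 3 right-moves in some order.
With no other constraints that would be C(5,2) = 10 routes.
Subtract routes through each blocked cell (inclusion–exclusion for overlaps): − through I: 6 → 4.
That gives 4 routes.

4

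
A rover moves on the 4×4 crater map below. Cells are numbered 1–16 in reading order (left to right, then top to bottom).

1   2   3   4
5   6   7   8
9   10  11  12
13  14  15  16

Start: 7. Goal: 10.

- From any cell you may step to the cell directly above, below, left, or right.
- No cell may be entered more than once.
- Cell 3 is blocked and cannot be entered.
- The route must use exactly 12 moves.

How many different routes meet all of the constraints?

Need simple routes of exactly 12 moves from 7 to 10 (Manhattan distance 2, so 5 moves are spent on a detour and 5 undoing it).
Enumerating: 7 11 12 16 15 14 13 9 5 1 2 6 10 | 7 6 2 1 5 9 13 14 15 16 12 11 10 | 7 8 12 16 15 14 13 9 5 1 2 6 10 | 7 8 12 11 15 14 13 9 5 1 2 6 10.
That gives 4 routes.

4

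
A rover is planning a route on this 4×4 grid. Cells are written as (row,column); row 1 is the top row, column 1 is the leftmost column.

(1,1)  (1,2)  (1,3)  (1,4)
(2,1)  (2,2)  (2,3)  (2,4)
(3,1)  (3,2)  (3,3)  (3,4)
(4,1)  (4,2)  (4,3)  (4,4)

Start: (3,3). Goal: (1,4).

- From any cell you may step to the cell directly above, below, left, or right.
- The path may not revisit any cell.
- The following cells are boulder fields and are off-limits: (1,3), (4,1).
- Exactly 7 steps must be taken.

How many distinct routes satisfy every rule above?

3

Need simple routes of exactly 7 moves from (3,3) to (1,4) (Manhattan distance 3, so 2 moves are spent on a detour and 2 undoing it).
Enumerating: (3,3) (4,3) (4,2) (3,2) (2,2) (2,3) (2,4) (1,4) | (3,3) (3,2) (4,2) (4,3) (4,4) (3,4) (2,4) (1,4) | (3,3) (3,2) (3,1) (2,1) (2,2) (2,3) (2,4) (1,4).
That gives 3 routes.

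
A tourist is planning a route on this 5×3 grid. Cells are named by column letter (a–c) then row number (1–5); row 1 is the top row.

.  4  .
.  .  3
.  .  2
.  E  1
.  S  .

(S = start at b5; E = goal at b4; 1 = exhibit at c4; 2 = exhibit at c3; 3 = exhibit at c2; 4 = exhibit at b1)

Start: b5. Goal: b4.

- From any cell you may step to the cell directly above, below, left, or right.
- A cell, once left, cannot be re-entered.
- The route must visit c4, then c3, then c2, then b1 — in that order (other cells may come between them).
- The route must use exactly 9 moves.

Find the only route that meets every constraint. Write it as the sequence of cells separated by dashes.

b5 - c5 - c4 - c3 - c2 - c1 - b1 - b2 - b3 - b4

The waypoints must appear in the order c4, c3, c2, b1, with no cell reused.
Route from b5: right 1 to c5, up 4 to c1, left 1 to b1, down 3 to b4 — 9 moves in all.
Check: order respected (1 at step 2, 2 at step 3, 3 at step 4, 4 at step 6); 9 moves as required.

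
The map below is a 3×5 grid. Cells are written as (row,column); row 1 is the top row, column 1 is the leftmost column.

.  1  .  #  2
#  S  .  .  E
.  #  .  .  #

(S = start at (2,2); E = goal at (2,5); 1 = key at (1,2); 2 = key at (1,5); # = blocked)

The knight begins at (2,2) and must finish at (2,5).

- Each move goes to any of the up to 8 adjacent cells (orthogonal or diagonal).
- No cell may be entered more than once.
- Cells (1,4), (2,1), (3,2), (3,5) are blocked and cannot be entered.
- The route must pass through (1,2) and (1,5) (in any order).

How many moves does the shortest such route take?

Any route passes through (1,2) and (1,5) in some order between (2,2) and (2,5). Summing Chebyshev distances along each leg and taking the cheapest ordering ((2,2) → (1,2) → (1,5) → (2,5)) gives a lower bound of 1 + 3 + 1 = 5 moves.
A route of 5 moves achieves this: (2,2) → (1,2) → (1,3) → (2,4) → (1,5) → (2,5).
Since 5 matches the lower bound, it is optimal.

5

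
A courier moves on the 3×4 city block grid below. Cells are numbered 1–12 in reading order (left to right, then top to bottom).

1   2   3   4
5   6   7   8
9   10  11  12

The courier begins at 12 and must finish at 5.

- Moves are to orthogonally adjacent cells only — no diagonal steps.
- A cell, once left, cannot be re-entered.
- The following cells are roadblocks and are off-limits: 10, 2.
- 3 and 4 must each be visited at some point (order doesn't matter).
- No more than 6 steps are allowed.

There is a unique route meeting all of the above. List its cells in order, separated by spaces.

12 8 4 3 7 6 5

The budget equals the shortest possible length, so every move has to be on a shortest route through the required cells.
Route from 12: up 2 to 4, left 1 to 3, down 1 to 7, left 2 to 5 — 6 moves in all.
Check: all required cells visited; 6 ≤ 6 moves.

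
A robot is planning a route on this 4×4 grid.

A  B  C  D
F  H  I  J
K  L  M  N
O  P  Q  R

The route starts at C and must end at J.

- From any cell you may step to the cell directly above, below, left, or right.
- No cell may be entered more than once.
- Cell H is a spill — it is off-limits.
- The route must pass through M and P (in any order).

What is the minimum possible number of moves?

8

Any route passes through M and P in some order between C and J. Summing Manhattan distances along each leg and taking the cheapest ordering (C → P → M → J) gives a lower bound of 4 + 2 + 2 = 8 moves.
A route of 8 moves achieves this: C → I → M → L → P → Q → R → N → J.
Since 8 matches the lower bound, it is optimal.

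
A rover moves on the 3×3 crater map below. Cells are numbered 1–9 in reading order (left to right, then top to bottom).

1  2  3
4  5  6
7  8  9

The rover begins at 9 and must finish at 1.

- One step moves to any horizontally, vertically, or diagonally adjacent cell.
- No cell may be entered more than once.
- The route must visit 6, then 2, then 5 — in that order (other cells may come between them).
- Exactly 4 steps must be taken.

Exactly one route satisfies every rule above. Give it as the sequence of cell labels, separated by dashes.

The waypoints must appear in the order 6, 2, 5, with no cell reused.
Route from 9: up to 6, up-left to 2, down to 5, up-left to 1 — 4 moves in all.
Check: order respected (6 at step 1, 2 at step 2, 5 at step 3); 4 moves as required.

9 - 6 - 2 - 5 - 1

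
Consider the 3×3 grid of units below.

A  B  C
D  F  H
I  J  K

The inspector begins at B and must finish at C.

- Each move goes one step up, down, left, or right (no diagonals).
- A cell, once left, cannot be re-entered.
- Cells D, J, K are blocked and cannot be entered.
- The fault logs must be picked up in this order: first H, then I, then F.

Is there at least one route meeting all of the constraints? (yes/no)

The blocked cells wall I off from B completely — no sequence of moves reaches it at all, so no route can satisfy the rules.

no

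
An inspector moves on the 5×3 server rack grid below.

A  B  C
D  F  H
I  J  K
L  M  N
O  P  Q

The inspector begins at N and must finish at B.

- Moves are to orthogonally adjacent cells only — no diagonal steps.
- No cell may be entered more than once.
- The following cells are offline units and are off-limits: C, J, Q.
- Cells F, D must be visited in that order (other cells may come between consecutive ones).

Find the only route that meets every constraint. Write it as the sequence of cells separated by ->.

N -> K -> H -> F -> D -> A -> B

The waypoints must appear in the order F, D, with no cell reused.
Route from N: up 2 to H, left 2 to D, up 1 to A, right 1 to B — 6 moves in all.
Check: order respected (F at step 3, D at step 4).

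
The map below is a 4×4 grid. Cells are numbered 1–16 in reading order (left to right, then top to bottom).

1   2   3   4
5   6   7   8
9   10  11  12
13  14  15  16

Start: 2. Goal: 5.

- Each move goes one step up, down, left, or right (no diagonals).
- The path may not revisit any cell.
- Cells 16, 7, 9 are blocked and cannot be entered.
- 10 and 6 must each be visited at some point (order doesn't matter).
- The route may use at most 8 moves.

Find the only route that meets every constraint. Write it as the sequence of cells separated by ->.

The budget equals the shortest possible length, so every move has to be on a shortest route through the required cells.
Route from 2: right 2 to 4, down 2 to 12, left 2 to 10, up 1 to 6, left 1 to 5 — 8 moves in all.
Check: all required cells visited; 8 ≤ 8 moves.

2 -> 3 -> 4 -> 8 -> 12 -> 11 -> 10 -> 6 -> 5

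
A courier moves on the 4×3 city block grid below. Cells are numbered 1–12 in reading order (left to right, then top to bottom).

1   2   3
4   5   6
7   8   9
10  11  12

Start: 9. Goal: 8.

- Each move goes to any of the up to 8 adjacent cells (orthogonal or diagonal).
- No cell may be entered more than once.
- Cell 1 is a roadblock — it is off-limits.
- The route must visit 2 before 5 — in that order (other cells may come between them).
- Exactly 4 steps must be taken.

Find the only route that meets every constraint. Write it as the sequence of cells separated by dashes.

The waypoints must appear in the order 2, 5, with no cell reused.
Route from 9: up 1 to 6, up-left 1 to 2, down 2 to 8 — 4 moves in all.
Check: order respected (2 at step 2, 5 at step 3); 4 moves as required.

9 - 6 - 2 - 5 - 8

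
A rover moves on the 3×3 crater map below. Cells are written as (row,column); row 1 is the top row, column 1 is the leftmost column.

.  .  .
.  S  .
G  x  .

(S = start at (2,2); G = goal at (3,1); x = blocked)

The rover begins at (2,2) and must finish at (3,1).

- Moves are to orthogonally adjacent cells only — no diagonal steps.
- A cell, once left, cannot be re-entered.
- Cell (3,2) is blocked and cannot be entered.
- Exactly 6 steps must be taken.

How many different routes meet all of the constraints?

Need simple routes of exactly 6 moves from (2,2) to (3,1) (Manhattan distance 2, so 2 moves are spent on a detour and 2 undoing it).
Enumerating: (2,2) (2,3) (1,3) (1,2) (1,1) (2,1) (3,1).
That gives 1 route.

1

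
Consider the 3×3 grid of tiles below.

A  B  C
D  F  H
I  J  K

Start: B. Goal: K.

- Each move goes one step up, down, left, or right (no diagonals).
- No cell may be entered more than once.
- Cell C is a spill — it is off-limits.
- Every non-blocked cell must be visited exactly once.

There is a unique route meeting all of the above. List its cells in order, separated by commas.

Need to visit all 8 open cells exactly once, starting at B and ending at K.
Cell I has only two open neighbours (D and J), so the path must pass straight through it: one of those is the cell it's entered from and the other is where it exits.
Route from B: left 1 to A, down 2 to I, right 1 to J, up 1 to F, right 1 to H, down 1 to K — 7 moves in all.
Check: all 8 open cells covered.

B, A, D, I, J, F, H, K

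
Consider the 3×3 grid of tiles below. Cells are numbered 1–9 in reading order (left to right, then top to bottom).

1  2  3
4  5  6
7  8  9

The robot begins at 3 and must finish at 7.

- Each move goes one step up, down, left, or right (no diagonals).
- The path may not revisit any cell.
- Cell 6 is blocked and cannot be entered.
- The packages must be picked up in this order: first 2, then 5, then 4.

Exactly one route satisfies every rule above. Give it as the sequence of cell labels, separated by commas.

3, 2, 5, 4, 7

The waypoints must appear in the order 2, 5, 4, with no cell reused.
Route from 3: left to 2, down to 5, left to 4, down to 7 — 4 moves in all.
Check: order respected (2 at step 1, 5 at step 2, 4 at step 3).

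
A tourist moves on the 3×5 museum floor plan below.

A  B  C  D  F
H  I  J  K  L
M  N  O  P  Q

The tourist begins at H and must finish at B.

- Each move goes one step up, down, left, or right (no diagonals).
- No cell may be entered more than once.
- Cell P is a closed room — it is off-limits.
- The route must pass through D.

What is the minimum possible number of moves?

Any route passes through D somewhere between H and B. Summing Manhattan distances along the two legs (H → D → B) gives a lower bound of 4 + 2 = 6 moves.
A route of 6 moves achieves this: H → I → J → K → D → C → B.
Since 6 matches the lower bound, it is optimal.

6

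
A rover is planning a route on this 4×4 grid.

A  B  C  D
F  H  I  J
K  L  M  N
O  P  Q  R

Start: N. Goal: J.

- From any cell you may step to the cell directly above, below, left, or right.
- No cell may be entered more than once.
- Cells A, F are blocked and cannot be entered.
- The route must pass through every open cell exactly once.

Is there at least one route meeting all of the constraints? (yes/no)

One route that works: N → R → Q → P → O → K → L → M → I → H → B → C → D → J.

yes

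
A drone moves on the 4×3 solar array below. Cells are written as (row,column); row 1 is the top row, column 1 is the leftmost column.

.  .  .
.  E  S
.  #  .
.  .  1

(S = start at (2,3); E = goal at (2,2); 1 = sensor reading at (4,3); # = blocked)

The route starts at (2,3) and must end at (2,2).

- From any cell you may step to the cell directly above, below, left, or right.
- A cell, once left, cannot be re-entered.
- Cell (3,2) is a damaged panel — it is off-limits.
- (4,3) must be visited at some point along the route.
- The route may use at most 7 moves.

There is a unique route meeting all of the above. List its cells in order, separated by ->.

(2,3) -> (3,3) -> (4,3) -> (4,2) -> (4,1) -> (3,1) -> (2,1) -> (2,2)

The budget equals the shortest possible length, so every move has to be on a shortest route through the required cells.
Route from (2,3): 2× down (reaching (4,3)), 2× left (reaching (4,1)), 2× up (reaching (2,1)), right to (2,2) — 7 moves in all.
Check: all required cells visited; 7 ≤ 7 moves.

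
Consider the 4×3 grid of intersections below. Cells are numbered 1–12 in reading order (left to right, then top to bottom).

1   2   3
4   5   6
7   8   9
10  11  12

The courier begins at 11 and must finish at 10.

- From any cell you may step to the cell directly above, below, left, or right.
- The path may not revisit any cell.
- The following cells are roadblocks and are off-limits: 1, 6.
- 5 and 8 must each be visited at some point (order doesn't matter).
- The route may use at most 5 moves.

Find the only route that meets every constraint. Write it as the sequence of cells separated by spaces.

11 8 5 4 7 10

Any route must reach 5 and 8 and still end at 10 within 5 moves, so the order of the required stops is forced.
Route from 11: up 2 to 5, left 1 to 4, down 2 to 10 — 5 moves in all.
Check: all required cells visited; 5 ≤ 5 moves.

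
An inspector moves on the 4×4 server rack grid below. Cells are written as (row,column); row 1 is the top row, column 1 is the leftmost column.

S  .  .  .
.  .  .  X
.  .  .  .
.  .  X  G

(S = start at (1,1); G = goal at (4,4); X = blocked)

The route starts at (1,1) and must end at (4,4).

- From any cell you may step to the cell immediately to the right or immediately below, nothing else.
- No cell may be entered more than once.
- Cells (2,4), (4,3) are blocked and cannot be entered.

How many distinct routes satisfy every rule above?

6

A right/down-only route from (1,1) to (4,4) makes exactly 3 down-moves and 3 right-moves in some order.
With no other constraints that would be C(6,3) = 20 routes.
Subtract routes through each blocked cell (inclusion–exclusion for overlaps): − through (2,4): 4 − through (4,3): 10 → 6.
That gives 6 routes.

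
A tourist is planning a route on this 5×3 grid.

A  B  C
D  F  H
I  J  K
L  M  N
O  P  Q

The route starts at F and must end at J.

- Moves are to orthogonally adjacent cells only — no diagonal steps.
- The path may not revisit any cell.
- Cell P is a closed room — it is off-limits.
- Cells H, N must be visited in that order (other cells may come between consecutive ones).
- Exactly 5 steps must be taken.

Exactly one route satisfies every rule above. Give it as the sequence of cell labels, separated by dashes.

F - H - K - N - M - J

The waypoints must appear in the order H, N, with no cell reused.
Route from F: right to H, 2× down (reaching N), left to M, up to J — 5 moves in all.
Check: order respected (H at step 1, N at step 3); 5 moves as required.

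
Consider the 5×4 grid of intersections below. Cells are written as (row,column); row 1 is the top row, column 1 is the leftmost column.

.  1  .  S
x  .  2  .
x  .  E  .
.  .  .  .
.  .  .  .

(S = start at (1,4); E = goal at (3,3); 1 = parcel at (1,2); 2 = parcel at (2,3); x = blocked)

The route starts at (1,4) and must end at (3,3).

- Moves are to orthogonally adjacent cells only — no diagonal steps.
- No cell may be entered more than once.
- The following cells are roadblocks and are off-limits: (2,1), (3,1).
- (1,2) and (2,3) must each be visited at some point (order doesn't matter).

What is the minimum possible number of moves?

Any route passes through (1,2) and (2,3) in some order between (1,4) and (3,3). Summing Manhattan distances along each leg and taking the cheapest ordering ((1,4) → (1,2) → (2,3) → (3,3)) gives a lower bound of 2 + 2 + 1 = 5 moves.
A route of 5 moves achieves this: (1,4) → (1,3) → (1,2) → (2,2) → (2,3) → (3,3).
Since 5 matches the lower bound, it is optimal.

5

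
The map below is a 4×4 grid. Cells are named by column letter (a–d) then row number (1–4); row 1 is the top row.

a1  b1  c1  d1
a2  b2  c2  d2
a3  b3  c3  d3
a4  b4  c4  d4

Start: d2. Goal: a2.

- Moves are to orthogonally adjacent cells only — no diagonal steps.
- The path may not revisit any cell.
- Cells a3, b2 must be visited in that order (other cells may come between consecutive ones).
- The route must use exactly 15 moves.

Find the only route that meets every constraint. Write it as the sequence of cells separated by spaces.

d2 d1 c1 c2 c3 d3 d4 c4 b4 a4 a3 b3 b2 b1 a1 a2

The waypoints must appear in the order a3, b2, with no cell reused.
Route from d2: up to d1, left to c1, 2× down (reaching c3), right to d3, down to d4, 3× left (reaching a4), up to a3, right to b3, 2× up (reaching b1), left to a1, down to a2 — 15 moves in all.
Check: order respected (a3 at step 10, b2 at step 12); 15 moves as required.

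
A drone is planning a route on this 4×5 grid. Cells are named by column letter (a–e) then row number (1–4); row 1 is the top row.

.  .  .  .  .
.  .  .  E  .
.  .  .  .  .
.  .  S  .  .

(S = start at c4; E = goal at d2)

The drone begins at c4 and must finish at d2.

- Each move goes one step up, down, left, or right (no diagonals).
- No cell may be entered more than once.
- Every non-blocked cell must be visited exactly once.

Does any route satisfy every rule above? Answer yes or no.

One route that works: c4 → c3 → c2 → b2 → b3 → b4 → a4 → a3 → a2 → a1 → b1 → c1 → d1 → e1 → e2 → e3 → e4 → d4 → d3 → d2.

yes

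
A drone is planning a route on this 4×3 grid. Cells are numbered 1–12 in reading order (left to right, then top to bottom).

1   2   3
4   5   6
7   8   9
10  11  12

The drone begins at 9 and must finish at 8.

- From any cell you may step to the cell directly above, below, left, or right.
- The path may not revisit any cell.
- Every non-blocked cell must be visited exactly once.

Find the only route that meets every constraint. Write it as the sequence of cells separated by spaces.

Need to visit all 12 open cells exactly once, starting at 9 and ending at 8.
Cell 1 has only two open neighbours (4 and 2), so the path must pass straight through it: one of those is the cell it's entered from and the other is where it exits.
Route from 9: down to 12, 2× left (reaching 10), 3× up (reaching 1), 2× right (reaching 3), down to 6, left to 5, down to 8 — 11 moves in all.
Check: all 12 open cells covered.

9 12 11 10 7 4 1 2 3 6 5 8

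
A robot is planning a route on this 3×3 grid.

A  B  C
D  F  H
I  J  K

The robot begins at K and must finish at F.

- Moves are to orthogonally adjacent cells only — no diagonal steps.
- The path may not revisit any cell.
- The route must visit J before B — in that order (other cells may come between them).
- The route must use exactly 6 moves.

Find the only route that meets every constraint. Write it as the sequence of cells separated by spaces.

The waypoints must appear in the order J, B, with no cell reused.
Route from K: 2× left (reaching I), 2× up (reaching A), right to B, down to F — 6 moves in all.
Check: order respected (J at step 1, B at step 5); 6 moves as required.

K J I D A B F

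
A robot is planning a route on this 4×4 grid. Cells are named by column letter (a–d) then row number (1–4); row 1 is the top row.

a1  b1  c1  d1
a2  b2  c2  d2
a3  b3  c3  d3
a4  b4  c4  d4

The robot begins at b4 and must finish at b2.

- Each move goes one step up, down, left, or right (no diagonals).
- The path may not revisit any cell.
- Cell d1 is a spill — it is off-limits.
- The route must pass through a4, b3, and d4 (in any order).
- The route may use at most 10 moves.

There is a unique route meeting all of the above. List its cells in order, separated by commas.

The budget equals the shortest possible length, so every move has to be on a shortest route through the required cells.
Route from b4: left 1 to a4, up 1 to a3, right 2 to c3, down 1 to c4, right 1 to d4, up 2 to d2, left 2 to b2 — 10 moves in all.
Check: all required cells visited; 10 ≤ 10 moves.

b4, a4, a3, b3, c3, c4, d4, d3, d2, c2, b2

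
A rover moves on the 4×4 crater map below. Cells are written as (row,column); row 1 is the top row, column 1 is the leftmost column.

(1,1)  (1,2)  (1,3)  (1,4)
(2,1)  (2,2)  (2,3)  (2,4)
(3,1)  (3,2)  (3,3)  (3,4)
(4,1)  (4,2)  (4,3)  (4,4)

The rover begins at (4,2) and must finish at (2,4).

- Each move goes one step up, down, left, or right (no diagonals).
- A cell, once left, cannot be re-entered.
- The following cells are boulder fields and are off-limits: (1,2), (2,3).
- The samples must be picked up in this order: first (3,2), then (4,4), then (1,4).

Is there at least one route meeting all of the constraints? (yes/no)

Every way from (4,2) to (1,4) runs through (2,4) — but (2,4) is where the route must end, so it would be entered once on the way to (1,4) and again at the finish.

no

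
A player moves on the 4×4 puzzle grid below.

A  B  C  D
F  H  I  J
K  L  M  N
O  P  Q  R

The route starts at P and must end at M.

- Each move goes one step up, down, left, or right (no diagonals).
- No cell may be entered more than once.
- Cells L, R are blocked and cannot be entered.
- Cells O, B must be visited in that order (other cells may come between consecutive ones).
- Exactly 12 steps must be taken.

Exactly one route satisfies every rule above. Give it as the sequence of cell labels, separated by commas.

P, O, K, F, A, B, H, I, C, D, J, N, M

The waypoints must appear in the order O, B, with no cell reused.
Route from P: left 1 to O, up 3 to A, right 1 to B, down 1 to H, right 1 to I, up 1 to C, right 1 to D, down 2 to N, left 1 to M — 12 moves in all.
Check: order respected (O at step 1, B at step 5); 12 moves as required.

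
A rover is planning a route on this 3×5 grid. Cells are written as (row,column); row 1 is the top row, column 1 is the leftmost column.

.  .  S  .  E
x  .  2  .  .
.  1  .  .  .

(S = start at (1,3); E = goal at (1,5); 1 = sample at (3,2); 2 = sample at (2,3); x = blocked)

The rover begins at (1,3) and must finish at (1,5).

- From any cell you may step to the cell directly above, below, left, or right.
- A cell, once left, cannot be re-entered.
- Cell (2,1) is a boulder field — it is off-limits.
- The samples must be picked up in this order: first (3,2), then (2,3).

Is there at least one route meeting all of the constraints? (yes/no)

yes

One route that works: (1,3) → (1,2) → (2,2) → (3,2) → (3,3) → (2,3) → (2,4) → (1,4) → (1,5).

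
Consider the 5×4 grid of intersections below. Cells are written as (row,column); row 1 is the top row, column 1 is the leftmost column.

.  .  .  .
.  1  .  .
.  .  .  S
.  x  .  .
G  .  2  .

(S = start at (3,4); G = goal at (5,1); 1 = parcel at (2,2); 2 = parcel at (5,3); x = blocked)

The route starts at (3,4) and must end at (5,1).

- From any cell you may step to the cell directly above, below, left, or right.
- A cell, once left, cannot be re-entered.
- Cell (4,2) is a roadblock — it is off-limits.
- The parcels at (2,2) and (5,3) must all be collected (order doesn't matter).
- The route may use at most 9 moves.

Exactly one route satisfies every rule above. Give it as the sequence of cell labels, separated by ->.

The 9-move cap with required stops at (2,2), (5,3) leaves no slack for detours.
Route from (3,4): up to (2,4), 2× left (reaching (2,2)), down to (3,2), right to (3,3), 2× down (reaching (5,3)), 2× left (reaching (5,1)) — 9 moves in all.
Check: all required cells visited; 9 ≤ 9 moves.

(3,4) -> (2,4) -> (2,3) -> (2,2) -> (3,2) -> (3,3) -> (4,3) -> (5,3) -> (5,2) -> (5,1)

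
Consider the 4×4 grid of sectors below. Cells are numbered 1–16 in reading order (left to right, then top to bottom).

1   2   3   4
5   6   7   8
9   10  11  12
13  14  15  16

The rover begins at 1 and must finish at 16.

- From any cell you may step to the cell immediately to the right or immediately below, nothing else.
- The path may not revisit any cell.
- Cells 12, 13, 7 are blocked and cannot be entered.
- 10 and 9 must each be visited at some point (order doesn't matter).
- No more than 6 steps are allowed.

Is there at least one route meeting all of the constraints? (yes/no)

yes

One route that works: 1 → 5 → 9 → 10 → 14 → 15 → 16.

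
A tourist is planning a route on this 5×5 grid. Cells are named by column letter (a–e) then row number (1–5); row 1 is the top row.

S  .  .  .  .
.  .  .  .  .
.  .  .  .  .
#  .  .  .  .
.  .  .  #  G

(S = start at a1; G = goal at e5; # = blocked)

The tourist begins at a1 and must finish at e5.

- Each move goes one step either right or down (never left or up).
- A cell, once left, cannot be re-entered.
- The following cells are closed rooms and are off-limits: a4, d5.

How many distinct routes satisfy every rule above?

34

A right/down-only route from a1 to e5 makes exactly 4 down-moves and 4 right-moves in some order.
With no other constraints that would be C(8,4) = 70 routes.
Subtract routes through each blocked cell (inclusion–exclusion for overlaps): − through a4: 5 − through d5: 35 + through a4&d5: 4 → 34.
That gives 34 routes.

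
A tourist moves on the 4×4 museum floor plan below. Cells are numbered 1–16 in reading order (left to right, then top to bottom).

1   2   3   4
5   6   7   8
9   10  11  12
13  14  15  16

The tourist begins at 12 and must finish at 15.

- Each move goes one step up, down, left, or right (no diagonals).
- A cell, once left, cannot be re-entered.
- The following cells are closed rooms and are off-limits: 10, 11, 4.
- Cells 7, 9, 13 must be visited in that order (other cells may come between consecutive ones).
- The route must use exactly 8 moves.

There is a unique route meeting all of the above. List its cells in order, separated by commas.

12, 8, 7, 6, 5, 9, 13, 14, 15

The waypoints must appear in the order 7, 9, 13, with no cell reused.
Route from 12: up to 8, 3× left (reaching 5), 2× down (reaching 13), 2× right (reaching 15) — 8 moves in all.
Check: order respected (7 at step 2, 9 at step 5, 13 at step 6); 8 moves as required.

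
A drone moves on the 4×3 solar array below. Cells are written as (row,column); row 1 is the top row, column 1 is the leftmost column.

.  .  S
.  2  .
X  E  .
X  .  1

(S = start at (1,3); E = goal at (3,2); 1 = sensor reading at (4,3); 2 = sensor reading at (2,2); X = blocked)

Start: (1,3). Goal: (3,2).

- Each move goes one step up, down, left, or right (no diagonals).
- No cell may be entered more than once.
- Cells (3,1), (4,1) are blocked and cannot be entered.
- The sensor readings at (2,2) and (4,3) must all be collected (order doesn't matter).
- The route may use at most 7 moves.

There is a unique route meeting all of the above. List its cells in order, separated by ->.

(1,3) -> (1,2) -> (2,2) -> (2,3) -> (3,3) -> (4,3) -> (4,2) -> (3,2)

Any route must reach (2,2) and (4,3) and still end at (3,2) within 7 moves, so the order of the required stops is forced.
Route from (1,3): left to (1,2), down to (2,2), right to (2,3), 2× down (reaching (4,3)), left to (4,2), up to (3,2) — 7 moves in all.
Check: all required cells visited; 7 ≤ 7 moves.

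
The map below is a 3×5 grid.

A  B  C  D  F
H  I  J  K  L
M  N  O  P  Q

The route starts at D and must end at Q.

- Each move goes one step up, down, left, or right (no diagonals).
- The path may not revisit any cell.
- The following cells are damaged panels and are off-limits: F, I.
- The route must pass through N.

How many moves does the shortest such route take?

9

Any route passes through N somewhere between D and Q. Summing Manhattan distances along the two legs (D → N → Q) gives a lower bound of 4 + 3 = 7 moves.
The shortest route satisfying every rule uses 9 moves: D → C → B → A → H → M → N → O → P → Q.
The bound of 7 isn't tight here; checking systematically, no route of length 7 through 8 satisfies every constraint, so 9 is the minimum.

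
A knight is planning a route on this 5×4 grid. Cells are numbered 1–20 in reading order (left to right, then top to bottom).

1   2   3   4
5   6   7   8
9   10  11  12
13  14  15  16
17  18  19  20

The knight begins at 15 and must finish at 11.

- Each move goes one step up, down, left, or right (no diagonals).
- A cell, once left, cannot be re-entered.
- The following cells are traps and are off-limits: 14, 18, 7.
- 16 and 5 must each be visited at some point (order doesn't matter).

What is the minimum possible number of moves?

Any route passes through 16 and 5 in some order between 15 and 11. Summing Manhattan distances along each leg and taking the cheapest ordering (15 → 16 → 5 → 11) gives a lower bound of 1 + 5 + 3 = 9 moves.
The shortest route satisfying every rule uses 11 moves: 15 → 16 → 12 → 8 → 4 → 3 → 2 → 6 → 5 → 9 → 10 → 11.
The bound of 9 isn't tight here; checking systematically, no route of length 9 through 10 satisfies every constraint, so 11 is the minimum.

11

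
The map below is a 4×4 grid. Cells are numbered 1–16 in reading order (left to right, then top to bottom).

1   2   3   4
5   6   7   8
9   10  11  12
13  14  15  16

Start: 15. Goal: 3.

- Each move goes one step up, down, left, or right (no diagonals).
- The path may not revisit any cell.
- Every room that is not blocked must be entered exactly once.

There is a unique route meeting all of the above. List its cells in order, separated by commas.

15, 16, 12, 11, 10, 14, 13, 9, 5, 1, 2, 6, 7, 8, 4, 3

Need to visit all 16 open cells exactly once, starting at 15 and ending at 3.
Cell 4 has only two open neighbours (8 and 3), so the path must pass straight through it: one of those is the cell it's entered from and the other is where it exits.
Route from 15: right 1 to 16, up 1 to 12, left 2 to 10, down 1 to 14, left 1 to 13, up 3 to 1, right 1 to 2, down 1 to 6, right 2 to 8, up 1 to 4, left 1 to 3 — 15 moves in all.
Check: all 16 open cells covered.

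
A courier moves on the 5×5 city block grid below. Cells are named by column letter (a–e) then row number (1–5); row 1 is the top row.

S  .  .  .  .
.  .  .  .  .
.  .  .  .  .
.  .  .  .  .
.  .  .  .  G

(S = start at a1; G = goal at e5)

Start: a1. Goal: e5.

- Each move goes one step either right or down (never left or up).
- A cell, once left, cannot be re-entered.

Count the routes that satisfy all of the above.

A right/down-only route from a1 to e5 makes exactly 4 down-moves and 4 right-moves in some order.
With no other constraints that would be C(8,4) = 70 routes.
That gives 70 routes.

70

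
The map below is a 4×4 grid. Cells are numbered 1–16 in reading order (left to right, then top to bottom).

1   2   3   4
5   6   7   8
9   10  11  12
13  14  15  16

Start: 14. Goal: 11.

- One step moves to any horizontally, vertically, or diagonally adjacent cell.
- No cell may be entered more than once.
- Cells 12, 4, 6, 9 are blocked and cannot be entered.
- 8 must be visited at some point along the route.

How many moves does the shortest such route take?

4

Any route passes through 8 somewhere between 14 and 11. Summing Chebyshev distances along the two legs (14 → 8 → 11) gives a lower bound of 2 + 1 = 3 moves.
The shortest route satisfying every rule uses 4 moves: 14 → 10 → 7 → 8 → 11.
The no-revisit rule (legs can't share cells) pushes the minimum above the 3-move bound; an exhaustive check rules out every length from 3 to 3, leaving 4 as the minimum.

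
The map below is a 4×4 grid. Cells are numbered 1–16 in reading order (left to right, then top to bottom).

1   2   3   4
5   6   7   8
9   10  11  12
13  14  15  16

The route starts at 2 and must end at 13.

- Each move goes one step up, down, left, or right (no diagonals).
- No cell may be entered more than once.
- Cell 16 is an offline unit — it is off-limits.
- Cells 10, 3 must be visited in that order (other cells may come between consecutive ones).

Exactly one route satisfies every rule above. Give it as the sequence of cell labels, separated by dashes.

2 - 1 - 5 - 9 - 10 - 6 - 7 - 3 - 4 - 8 - 12 - 11 - 15 - 14 - 13

The waypoints must appear in the order 10, 3, with no cell reused.
Route from 2: left to 1, 2× down (reaching 9), right to 10, up to 6, right to 7, up to 3, right to 4, 2× down (reaching 12), left to 11, down to 15, 2× left (reaching 13) — 14 moves in all.
Check: order respected (10 at step 4, 3 at step 7).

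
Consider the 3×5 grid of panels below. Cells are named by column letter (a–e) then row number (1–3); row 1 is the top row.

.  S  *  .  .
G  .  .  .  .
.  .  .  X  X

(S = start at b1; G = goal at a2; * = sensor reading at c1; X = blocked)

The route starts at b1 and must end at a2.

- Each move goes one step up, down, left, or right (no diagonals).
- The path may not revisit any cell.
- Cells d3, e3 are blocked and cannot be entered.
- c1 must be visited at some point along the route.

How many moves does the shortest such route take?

4

Any route passes through c1 somewhere between b1 and a2. Summing Manhattan distances along the two legs (b1 → c1 → a2) gives a lower bound of 1 + 3 = 4 moves.
A route of 4 moves achieves this: b1 → c1 → c2 → b2 → a2.
Since 4 matches the lower bound, it is optimal.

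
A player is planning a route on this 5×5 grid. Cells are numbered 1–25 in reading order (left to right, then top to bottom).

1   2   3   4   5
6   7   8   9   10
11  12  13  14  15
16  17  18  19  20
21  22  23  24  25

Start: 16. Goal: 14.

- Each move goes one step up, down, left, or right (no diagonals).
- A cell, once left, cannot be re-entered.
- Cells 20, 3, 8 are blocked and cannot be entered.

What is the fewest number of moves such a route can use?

4

The Manhattan distance from 16 to 14 is |4−3| + |1−4| = 4, so at least 4 moves are needed.
A route of 4 moves achieves this: 16 → 11 → 12 → 13 → 14.
Since 4 matches the lower bound, it is optimal.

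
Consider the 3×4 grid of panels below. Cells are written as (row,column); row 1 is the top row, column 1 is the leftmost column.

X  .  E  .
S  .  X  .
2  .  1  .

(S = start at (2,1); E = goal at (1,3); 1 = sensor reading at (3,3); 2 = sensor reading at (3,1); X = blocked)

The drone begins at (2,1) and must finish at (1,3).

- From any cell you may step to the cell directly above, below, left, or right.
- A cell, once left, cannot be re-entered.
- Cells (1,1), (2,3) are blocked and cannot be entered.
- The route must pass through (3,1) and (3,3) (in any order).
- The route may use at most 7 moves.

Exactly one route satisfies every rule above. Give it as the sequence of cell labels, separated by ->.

Any route must reach (3,1) and (3,3) and still end at (1,3) within 7 moves, so the order of the required stops is forced.
Route from (2,1): down to (3,1), 3× right (reaching (3,4)), 2× up (reaching (1,4)), left to (1,3) — 7 moves in all.
Check: all required cells visited; 7 ≤ 7 moves.

(2,1) -> (3,1) -> (3,2) -> (3,3) -> (3,4) -> (2,4) -> (1,4) -> (1,3)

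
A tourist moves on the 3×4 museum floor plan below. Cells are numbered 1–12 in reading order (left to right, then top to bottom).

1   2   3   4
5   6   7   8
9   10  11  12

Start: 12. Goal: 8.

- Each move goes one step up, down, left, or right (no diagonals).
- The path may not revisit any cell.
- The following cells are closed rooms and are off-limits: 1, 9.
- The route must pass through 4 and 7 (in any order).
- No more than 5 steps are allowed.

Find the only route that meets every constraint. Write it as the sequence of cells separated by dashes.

The 5-move cap with required stops at 4, 7 leaves no slack for detours.
Route from 12: left 1 to 11, up 2 to 3, right 1 to 4, down 1 to 8 — 5 moves in all.
Check: all required cells visited; 5 ≤ 5 moves.

12 - 11 - 7 - 3 - 4 - 8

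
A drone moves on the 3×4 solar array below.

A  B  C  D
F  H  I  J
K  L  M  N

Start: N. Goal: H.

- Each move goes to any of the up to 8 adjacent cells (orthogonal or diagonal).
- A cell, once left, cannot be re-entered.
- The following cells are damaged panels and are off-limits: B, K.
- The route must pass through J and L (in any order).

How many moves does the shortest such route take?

4

Any route passes through J and L in some order between N and H. Summing Chebyshev distances along each leg and taking the cheapest ordering (N → J → L → H) gives a lower bound of 1 + 2 + 1 = 4 moves.
A route of 4 moves achieves this: N → J → I → L → H.
Since 4 matches the lower bound, it is optimal.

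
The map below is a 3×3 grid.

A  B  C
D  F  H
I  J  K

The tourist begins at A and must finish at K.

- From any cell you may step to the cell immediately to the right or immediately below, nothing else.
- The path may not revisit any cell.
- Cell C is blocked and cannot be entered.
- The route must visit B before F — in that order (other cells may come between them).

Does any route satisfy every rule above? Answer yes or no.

yes

One route that works: A → B → F → J → K.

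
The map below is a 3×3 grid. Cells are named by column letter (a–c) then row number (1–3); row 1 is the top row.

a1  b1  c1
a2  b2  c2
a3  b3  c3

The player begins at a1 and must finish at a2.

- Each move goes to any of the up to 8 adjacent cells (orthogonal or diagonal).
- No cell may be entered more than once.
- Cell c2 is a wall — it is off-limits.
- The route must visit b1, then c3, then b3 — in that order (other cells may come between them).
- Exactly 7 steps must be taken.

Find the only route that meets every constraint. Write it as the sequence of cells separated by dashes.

a1 - b1 - c1 - b2 - c3 - b3 - a3 - a2

The waypoints must appear in the order b1, c3, b3, with no cell reused.
Route from a1: 2× right (reaching c1), down-left to b2, down-right to c3, 2× left (reaching a3), up to a2 — 7 moves in all.
Check: order respected (b1 at step 1, c3 at step 4, b3 at step 5); 7 moves as required.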